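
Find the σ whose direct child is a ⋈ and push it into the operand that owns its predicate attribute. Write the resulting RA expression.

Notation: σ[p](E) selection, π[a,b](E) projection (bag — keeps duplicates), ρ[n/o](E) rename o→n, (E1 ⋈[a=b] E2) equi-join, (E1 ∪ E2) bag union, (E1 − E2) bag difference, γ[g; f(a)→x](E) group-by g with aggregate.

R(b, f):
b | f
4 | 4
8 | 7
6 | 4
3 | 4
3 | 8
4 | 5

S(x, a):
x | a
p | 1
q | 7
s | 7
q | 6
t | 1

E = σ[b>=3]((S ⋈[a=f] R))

σ filters on b, owned by the right side.
E' = (S ⋈[a=f] σ[b>=3](R))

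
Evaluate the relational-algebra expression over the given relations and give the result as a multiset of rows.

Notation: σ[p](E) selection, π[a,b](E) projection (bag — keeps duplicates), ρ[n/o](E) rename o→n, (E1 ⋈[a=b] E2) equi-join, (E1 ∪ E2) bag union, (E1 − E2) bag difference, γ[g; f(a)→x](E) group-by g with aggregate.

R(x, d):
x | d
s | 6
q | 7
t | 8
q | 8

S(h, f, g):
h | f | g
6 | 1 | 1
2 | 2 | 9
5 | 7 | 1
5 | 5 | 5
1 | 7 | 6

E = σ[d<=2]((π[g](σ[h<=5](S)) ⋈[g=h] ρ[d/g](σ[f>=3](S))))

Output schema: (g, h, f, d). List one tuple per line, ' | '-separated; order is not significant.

Subexpression sizes:
  S → 5
  σ[h<=5](S) → 4
  π[g](σ[h<=5](S)) → 4
  S → 5
  σ[f>=3](S) → 3
  ρ[d/g](σ[f>=3](S)) → 3
  (π[g](σ[h<=5](S)) ⋈[g=h] ρ[d/g](σ[f>=3](S))) → 3
  σ[d<=2]((π[g](σ[h<=5](S)) ⋈[g=h] ρ[d/g](σ[f>=3](S)))) → 1

== RESULT ==
g | h | f | d
5 | 5 | 7 | 1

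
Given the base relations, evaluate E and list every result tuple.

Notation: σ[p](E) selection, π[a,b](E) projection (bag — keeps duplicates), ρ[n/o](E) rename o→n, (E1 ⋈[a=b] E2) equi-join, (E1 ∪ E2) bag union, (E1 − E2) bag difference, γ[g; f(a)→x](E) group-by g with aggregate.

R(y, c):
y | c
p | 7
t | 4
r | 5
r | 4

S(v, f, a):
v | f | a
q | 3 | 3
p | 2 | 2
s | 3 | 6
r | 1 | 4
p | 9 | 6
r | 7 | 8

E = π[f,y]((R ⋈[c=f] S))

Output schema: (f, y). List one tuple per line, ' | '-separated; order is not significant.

Stepwise |·|:
  R → 4
  S → 6
  (R ⋈[c=f] S) → 1
  π[f,y]((R ⋈[c=f] S)) → 1

== RESULT ==
f | y
7 | p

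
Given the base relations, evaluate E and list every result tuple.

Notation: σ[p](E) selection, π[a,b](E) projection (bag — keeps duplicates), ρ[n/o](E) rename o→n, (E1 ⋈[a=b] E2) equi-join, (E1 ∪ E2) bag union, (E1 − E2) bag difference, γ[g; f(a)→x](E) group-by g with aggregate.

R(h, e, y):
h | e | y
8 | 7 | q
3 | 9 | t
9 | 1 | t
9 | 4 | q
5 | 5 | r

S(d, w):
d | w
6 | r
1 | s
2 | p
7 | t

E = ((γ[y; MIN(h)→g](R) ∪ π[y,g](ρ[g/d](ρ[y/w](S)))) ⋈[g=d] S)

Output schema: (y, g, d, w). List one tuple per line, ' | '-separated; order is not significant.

Stepwise |·|:
  R → 5
  γ[y; MIN(h)→g](R) → 3
  S → 4
  ρ[y/w](S) → 4
  ρ[g/d](ρ[y/w](S)) → 4
  π[y,g](ρ[g/d](ρ[y/w](S))) → 4
  (γ[y; MIN(h)→g](R) ∪ π[y,g](ρ[g/d](ρ[y/w](S)))) → 7
  S → 4
  ((γ[y; MIN(h)→g](R) ∪ π[y,g](ρ[g/d](ρ[y/w](S)))) ⋈[g=d] S) → 4

== RESULT ==
y | g | d | w
p | 2 | 2 | p
r | 6 | 6 | r
s | 1 | 1 | s
t | 7 | 7 | t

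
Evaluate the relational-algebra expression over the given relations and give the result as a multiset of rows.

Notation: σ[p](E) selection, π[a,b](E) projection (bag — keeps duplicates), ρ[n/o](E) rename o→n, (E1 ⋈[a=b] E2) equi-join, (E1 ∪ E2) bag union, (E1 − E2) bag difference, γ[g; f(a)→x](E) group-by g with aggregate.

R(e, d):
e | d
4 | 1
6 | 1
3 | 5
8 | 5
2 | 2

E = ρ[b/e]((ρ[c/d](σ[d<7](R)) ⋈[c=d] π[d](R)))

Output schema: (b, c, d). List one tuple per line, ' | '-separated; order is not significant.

Per-node cardinality:
  R → 5
  σ[d<7](R) → 5
  ρ[c/d](σ[d<7](R)) → 5
  R → 5
  π[d](R) → 5
  (ρ[c/d](σ[d<7](R)) ⋈[c=d] π[d](R)) → 9
  ρ[b/e]((ρ[c/d](σ[d<7](R)) ⋈[c=d] π[d](R))) → 9

== RESULT ==
b | c | d
2 | 2 | 2
3 | 5 | 5
3 | 5 | 5
4 | 1 | 1
4 | 1 | 1
6 | 1 | 1
6 | 1 | 1
8 | 5 | 5
8 | 5 | 5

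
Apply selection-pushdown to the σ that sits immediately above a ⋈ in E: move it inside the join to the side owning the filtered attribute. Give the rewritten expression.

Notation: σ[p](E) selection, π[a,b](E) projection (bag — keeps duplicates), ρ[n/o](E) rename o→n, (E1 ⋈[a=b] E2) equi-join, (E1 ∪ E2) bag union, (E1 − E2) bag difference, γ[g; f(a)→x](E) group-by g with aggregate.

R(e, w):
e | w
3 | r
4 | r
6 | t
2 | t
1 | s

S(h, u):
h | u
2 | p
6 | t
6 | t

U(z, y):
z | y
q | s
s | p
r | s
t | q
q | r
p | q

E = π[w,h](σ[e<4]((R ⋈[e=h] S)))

σ filters on e, owned by the left side.
E' = π[w,h]((σ[e<4](R) ⋈[e=h] S))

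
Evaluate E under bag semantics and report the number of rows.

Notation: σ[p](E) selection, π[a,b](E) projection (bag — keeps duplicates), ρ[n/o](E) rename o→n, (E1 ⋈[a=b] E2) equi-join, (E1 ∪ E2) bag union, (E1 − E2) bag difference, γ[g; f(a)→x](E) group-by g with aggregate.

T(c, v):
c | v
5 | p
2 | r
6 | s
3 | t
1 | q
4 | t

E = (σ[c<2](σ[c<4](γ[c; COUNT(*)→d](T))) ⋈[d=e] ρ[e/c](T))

Subexpression sizes:
  T → 6
  γ[c; COUNT(*)→d](T) → 6
  σ[c<4](γ[c; COUNT(*)→d](T)) → 3
  σ[c<2](σ[c<4](γ[c; COUNT(*)→d](T))) → 1
  T → 6
  ρ[e/c](T) → 6
  (σ[c<2](σ[c<4](γ[c; COUNT(*)→d](T))) ⋈[d=e] ρ[e/c](T)) → 1

|E| = 1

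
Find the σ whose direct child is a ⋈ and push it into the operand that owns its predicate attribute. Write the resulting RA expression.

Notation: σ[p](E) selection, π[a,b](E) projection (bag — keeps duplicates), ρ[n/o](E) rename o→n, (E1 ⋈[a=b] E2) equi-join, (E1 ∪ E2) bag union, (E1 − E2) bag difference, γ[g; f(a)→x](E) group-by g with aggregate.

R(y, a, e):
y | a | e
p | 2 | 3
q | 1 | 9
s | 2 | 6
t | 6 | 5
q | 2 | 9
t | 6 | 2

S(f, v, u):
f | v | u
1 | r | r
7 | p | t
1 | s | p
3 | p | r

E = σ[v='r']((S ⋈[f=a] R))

σ filters on v, owned by the left side.
E' = (σ[v='r'](S) ⋈[f=a] R)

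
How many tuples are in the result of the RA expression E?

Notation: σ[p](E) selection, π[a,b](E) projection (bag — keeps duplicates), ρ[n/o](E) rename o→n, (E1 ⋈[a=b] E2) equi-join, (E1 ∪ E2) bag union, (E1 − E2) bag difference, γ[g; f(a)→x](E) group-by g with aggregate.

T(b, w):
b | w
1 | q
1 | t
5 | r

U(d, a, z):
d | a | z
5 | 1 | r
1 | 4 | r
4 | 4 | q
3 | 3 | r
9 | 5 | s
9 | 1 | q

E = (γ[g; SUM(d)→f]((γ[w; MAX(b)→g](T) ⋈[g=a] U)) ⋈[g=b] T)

Stepwise |·|:
  T → 3
  γ[w; MAX(b)→g](T) → 3
  U → 6
  (γ[w; MAX(b)→g](T) ⋈[g=a] U) → 5
  γ[g; SUM(d)→f]((γ[w; MAX(b)→g](T) ⋈[g=a] U)) → 2
  T → 3
  (γ[g; SUM(d)→f]((γ[w; MAX(b)→g](T) ⋈[g=a] U)) ⋈[g=b] T) → 3

|E| = 3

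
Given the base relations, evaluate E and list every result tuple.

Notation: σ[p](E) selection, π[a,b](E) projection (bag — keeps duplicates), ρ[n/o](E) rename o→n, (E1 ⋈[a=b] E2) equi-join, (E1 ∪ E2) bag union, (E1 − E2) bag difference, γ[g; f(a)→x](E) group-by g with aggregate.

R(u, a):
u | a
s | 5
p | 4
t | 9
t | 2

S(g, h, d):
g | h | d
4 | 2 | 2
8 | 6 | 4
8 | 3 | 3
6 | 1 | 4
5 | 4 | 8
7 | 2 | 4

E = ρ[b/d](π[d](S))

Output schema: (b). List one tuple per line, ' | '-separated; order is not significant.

Per-node cardinality:
  S → 6
  π[d](S) → 6
  ρ[b/d](π[d](S)) → 6

== RESULT ==
b
2
3
4
4
4
8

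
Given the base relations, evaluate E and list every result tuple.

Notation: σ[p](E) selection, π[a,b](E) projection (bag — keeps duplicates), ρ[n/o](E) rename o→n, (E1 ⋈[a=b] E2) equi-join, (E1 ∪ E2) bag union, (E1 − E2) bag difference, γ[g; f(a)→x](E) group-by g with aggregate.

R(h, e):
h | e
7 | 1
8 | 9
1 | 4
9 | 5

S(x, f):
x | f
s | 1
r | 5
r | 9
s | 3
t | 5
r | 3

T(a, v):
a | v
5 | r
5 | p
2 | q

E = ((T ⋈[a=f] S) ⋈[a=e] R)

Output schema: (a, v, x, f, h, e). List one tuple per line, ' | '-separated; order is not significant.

Row counts bottom-up:
  T → 3
  S → 6
  (T ⋈[a=f] S) → 4
  R → 4
  ((T ⋈[a=f] S) ⋈[a=e] R) → 4

== RESULT ==
a | v | x | f | h | e
5 | p | r | 5 | 9 | 5
5 | p | t | 5 | 9 | 5
5 | r | r | 5 | 9 | 5
5 | r | t | 5 | 9 | 5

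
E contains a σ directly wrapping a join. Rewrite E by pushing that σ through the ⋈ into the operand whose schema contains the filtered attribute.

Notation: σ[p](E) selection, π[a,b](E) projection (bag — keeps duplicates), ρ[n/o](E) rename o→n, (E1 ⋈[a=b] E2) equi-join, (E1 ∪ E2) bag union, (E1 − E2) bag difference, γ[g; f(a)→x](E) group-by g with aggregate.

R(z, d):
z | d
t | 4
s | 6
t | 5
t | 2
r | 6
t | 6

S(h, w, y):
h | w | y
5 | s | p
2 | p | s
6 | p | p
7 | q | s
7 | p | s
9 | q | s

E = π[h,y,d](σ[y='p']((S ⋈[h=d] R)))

σ filters on y, owned by the left side.
E' = π[h,y,d]((σ[y='p'](S) ⋈[h=d] R))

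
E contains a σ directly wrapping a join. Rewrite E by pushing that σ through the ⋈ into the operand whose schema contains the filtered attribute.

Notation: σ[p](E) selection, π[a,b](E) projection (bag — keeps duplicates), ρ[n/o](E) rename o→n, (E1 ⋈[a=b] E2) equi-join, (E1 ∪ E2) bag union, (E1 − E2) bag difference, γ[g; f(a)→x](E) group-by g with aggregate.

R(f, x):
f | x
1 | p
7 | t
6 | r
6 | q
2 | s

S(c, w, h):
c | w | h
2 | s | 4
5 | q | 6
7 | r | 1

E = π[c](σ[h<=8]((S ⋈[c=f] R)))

σ filters on h, owned by the left side.
E' = π[c]((σ[h<=8](S) ⋈[c=f] R))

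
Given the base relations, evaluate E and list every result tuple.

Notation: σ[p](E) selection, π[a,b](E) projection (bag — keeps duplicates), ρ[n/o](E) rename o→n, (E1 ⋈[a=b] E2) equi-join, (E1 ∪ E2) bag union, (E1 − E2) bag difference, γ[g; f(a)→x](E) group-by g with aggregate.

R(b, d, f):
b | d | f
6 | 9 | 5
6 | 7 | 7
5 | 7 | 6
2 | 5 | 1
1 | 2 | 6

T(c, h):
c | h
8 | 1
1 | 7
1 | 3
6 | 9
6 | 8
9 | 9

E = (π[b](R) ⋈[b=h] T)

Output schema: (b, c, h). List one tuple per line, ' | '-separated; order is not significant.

Stepwise |·|:
  R → 5
  π[b](R) → 5
  T → 6
  (π[b](R) ⋈[b=h] T) → 1

== RESULT ==
b | c | h
1 | 8 | 1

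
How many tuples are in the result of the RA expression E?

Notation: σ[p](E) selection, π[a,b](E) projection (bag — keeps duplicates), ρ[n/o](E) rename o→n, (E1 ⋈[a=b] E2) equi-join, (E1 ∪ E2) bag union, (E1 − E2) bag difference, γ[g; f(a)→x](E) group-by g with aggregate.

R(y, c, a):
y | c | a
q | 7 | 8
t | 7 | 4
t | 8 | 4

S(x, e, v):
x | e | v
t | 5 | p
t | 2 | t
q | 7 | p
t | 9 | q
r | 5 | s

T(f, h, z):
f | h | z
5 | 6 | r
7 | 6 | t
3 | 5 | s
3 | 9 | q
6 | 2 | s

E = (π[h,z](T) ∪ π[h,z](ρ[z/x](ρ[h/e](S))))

Row counts bottom-up:
  T → 5
  π[h,z](T) → 5
  S → 5
  ρ[h/e](S) → 5
  ρ[z/x](ρ[h/e](S)) → 5
  π[h,z](ρ[z/x](ρ[h/e](S))) → 5
  (π[h,z](T) ∪ π[h,z](ρ[z/x](ρ[h/e](S)))) → 10

|E| = 10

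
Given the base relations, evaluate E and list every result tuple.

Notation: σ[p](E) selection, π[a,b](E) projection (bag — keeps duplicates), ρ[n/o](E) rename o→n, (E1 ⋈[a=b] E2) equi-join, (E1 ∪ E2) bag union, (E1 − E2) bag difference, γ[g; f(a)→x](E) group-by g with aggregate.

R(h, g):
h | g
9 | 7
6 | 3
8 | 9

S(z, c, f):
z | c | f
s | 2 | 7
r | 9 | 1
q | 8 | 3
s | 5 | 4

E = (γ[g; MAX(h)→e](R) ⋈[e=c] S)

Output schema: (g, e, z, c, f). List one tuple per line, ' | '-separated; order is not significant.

Subexpression sizes:
  R → 3
  γ[g; MAX(h)→e](R) → 3
  S → 4
  (γ[g; MAX(h)→e](R) ⋈[e=c] S) → 2

== RESULT ==
g | e | z | c | f
7 | 9 | r | 9 | 1
9 | 8 | q | 8 | 3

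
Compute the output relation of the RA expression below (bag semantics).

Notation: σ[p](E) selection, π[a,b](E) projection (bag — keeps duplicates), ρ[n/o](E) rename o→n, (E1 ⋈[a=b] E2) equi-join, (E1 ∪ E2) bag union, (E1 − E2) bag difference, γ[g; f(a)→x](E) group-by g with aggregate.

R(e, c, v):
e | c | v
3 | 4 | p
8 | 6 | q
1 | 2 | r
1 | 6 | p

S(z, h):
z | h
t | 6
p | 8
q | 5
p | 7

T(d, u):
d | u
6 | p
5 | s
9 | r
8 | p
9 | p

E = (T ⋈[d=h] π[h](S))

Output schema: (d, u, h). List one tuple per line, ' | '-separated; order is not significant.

Stepwise |·|:
  T → 5
  S → 4
  π[h](S) → 4
  (T ⋈[d=h] π[h](S)) → 3

== RESULT ==
d | u | h
5 | s | 5
6 | p | 6
8 | p | 8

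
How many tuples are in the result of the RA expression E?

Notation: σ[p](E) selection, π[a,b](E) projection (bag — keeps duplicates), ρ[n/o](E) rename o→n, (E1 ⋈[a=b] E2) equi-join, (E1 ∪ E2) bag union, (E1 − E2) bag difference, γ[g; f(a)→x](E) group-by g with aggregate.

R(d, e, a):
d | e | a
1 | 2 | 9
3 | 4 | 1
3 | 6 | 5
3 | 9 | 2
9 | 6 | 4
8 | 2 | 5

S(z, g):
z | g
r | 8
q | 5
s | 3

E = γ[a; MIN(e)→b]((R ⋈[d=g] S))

Subexpression sizes:
  R → 6
  S → 3
  (R ⋈[d=g] S) → 4
  γ[a; MIN(e)→b]((R ⋈[d=g] S)) → 3

|E| = 3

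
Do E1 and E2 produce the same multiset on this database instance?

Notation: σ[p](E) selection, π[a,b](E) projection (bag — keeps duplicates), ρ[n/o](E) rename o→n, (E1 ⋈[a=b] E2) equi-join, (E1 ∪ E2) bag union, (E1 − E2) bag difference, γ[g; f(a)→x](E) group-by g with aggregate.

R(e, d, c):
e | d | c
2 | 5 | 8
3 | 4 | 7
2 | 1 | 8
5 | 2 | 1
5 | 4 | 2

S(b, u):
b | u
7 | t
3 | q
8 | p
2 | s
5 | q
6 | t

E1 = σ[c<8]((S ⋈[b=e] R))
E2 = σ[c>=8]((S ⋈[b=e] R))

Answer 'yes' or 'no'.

E1 per-node cardinality:
  S → 6
  R → 5
  (S ⋈[b=e] R) → 5
  σ[c<8]((S ⋈[b=e] R)) → 3
E2 per-node cardinality:
  S → 6
  R → 5
  (S ⋈[b=e] R) → 5
  σ[c>=8]((S ⋈[b=e] R)) → 2

E1 result:
b | u | e | d | c
3 | q | 3 | 4 | 7
5 | q | 5 | 2 | 1
5 | q | 5 | 4 | 2
E2 result:
b | u | e | d | c
2 | s | 2 | 1 | 8
2 | s | 2 | 5 | 8
Witness: (5, 'q', 5, 2, 1) appears 1× in E1 but 0× in E2.

no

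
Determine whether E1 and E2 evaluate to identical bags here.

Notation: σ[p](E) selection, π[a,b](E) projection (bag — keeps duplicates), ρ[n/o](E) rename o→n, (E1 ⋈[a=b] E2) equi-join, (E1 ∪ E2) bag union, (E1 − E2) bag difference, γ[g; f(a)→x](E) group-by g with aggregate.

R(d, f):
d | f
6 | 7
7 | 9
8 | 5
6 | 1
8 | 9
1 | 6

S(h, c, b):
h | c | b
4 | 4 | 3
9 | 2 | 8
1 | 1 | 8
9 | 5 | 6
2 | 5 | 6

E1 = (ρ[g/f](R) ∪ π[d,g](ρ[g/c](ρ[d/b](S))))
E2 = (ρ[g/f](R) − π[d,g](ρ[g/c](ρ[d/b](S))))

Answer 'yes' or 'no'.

E1 per-node cardinality:
  R → 6
  ρ[g/f](R) → 6
  S → 5
  ρ[d/b](S) → 5
  ρ[g/c](ρ[d/b](S)) → 5
  π[d,g](ρ[g/c](ρ[d/b](S))) → 5
  (ρ[g/f](R) ∪ π[d,g](ρ[g/c](ρ[d/b](S)))) → 11
E2 per-node cardinality:
  R → 6
  ρ[g/f](R) → 6
  S → 5
  ρ[d/b](S) → 5
  ρ[g/c](ρ[d/b](S)) → 5
  π[d,g](ρ[g/c](ρ[d/b](S))) → 5
  (ρ[g/f](R) − π[d,g](ρ[g/c](ρ[d/b](S)))) → 6

E1 result:
d | g
1 | 6
3 | 4
6 | 1
6 | 5
6 | 5
6 | 7
7 | 9
8 | 1
8 | 2
8 | 5
8 | 9
E2 result:
d | g
1 | 6
6 | 1
6 | 7
7 | 9
8 | 5
8 | 9
Witness: (3, 4) appears 1× in E1 but 0× in E2.

no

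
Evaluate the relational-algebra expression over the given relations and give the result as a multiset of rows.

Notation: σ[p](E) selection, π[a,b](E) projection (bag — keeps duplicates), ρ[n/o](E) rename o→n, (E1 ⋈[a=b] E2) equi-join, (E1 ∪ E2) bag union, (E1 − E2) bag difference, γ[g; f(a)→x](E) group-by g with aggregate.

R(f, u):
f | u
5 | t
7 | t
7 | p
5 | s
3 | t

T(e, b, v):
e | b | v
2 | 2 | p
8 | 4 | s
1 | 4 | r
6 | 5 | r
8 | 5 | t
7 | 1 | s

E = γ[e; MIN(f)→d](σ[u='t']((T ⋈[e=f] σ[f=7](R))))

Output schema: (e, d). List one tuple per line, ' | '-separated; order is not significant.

Per-node cardinality:
  T → 6
  R → 5
  σ[f=7](R) → 2
  (T ⋈[e=f] σ[f=7](R)) → 2
  σ[u='t']((T ⋈[e=f] σ[f=7](R))) → 1
  γ[e; MIN(f)→d](σ[u='t']((T ⋈[e=f] σ[f=7](R)))) → 1

== RESULT ==
e | d
7 | 7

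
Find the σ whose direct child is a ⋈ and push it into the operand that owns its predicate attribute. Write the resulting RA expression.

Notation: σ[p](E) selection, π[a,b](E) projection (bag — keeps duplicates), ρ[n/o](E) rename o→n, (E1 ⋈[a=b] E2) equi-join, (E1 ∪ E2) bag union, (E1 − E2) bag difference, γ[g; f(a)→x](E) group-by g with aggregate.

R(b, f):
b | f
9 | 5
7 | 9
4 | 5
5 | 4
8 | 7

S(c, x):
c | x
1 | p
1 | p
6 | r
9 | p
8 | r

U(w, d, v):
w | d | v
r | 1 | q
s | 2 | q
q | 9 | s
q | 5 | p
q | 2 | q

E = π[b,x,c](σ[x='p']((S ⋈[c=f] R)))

σ filters on x, owned by the left side.
E' = π[b,x,c]((σ[x='p'](S) ⋈[c=f] R))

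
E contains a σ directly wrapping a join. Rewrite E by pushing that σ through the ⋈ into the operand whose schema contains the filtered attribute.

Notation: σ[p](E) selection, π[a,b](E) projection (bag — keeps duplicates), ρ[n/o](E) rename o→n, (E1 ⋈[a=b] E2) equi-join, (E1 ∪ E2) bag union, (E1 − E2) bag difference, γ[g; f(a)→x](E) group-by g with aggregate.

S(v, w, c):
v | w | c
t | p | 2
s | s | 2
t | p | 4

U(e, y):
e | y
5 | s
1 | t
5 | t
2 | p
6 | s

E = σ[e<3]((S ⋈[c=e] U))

σ filters on e, owned by the right side.
E' = (S ⋈[c=e] σ[e<3](U))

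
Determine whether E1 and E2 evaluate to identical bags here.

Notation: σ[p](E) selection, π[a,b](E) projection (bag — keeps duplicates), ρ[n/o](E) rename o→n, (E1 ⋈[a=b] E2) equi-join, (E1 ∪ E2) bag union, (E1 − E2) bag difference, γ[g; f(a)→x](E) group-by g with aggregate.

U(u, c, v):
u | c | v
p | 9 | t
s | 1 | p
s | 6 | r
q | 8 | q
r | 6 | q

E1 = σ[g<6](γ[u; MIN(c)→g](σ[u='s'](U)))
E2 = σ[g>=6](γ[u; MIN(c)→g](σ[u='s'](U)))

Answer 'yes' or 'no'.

E1 row counts bottom-up:
  U → 5
  σ[u='s'](U) → 2
  γ[u; MIN(c)→g](σ[u='s'](U)) → 1
  σ[g<6](γ[u; MIN(c)→g](σ[u='s'](U))) → 1
E2 row counts bottom-up:
  U → 5
  σ[u='s'](U) → 2
  γ[u; MIN(c)→g](σ[u='s'](U)) → 1
  σ[g>=6](γ[u; MIN(c)→g](σ[u='s'](U))) → 0

E1 result:
u | g
s | 1
E2 result:
u | g
(0 rows)
Witness: ('s', 1) appears 1× in E1 but 0× in E2.

no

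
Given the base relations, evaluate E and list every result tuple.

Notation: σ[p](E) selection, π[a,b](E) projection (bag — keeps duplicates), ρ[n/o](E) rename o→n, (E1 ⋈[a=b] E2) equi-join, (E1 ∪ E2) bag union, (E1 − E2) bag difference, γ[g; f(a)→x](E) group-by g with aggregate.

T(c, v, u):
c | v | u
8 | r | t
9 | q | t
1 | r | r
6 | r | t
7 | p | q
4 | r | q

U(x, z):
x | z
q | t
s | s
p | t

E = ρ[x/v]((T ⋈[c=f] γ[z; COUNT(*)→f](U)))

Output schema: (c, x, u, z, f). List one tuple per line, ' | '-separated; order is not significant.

Per-node cardinality:
  T → 6
  U → 3
  γ[z; COUNT(*)→f](U) → 2
  (T ⋈[c=f] γ[z; COUNT(*)→f](U)) → 1
  ρ[x/v]((T ⋈[c=f] γ[z; COUNT(*)→f](U))) → 1

== RESULT ==
c | x | u | z | f
1 | r | r | s | 1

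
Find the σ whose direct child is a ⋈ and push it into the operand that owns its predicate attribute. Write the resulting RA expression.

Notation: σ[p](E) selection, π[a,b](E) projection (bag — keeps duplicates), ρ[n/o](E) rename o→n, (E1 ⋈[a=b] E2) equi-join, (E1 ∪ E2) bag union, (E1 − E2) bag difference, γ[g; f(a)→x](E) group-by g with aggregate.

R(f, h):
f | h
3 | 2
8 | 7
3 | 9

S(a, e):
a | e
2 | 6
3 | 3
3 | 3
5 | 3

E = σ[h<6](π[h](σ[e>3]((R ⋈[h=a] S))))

σ filters on e, owned by the right side.
E' = σ[h<6](π[h]((R ⋈[h=a] σ[e>3](S))))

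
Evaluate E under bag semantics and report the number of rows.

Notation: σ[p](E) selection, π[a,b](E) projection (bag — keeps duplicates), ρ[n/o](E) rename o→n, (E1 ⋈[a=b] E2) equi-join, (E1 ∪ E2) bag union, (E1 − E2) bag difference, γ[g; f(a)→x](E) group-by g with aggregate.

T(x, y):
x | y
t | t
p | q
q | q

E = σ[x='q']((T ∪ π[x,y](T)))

Subexpression sizes:
  T → 3
  T → 3
  π[x,y](T) → 3
  (T ∪ π[x,y](T)) → 6
  σ[x='q']((T ∪ π[x,y](T))) → 2

|E| = 2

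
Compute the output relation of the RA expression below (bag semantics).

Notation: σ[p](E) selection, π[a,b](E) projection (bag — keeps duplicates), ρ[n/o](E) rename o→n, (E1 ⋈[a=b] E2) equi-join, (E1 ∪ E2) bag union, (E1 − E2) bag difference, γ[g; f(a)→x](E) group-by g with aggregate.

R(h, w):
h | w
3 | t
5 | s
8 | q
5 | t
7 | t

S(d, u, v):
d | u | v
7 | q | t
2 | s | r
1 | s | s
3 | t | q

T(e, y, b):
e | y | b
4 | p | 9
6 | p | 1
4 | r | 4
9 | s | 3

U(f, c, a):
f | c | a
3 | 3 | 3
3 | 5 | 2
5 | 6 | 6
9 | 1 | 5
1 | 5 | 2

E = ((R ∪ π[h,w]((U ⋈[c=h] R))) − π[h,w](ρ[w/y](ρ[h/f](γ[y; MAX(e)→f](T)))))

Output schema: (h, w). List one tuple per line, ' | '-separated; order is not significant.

Row counts bottom-up:
  R → 5
  U → 5
  R → 5
  (U ⋈[c=h] R) → 5
  π[h,w]((U ⋈[c=h] R)) → 5
  (R ∪ π[h,w]((U ⋈[c=h] R))) → 10
  T → 4
  γ[y; MAX(e)→f](T) → 3
  ρ[h/f](γ[y; MAX(e)→f](T)) → 3
  ρ[w/y](ρ[h/f](γ[y; MAX(e)→f](T))) → 3
  π[h,w](ρ[w/y](ρ[h/f](γ[y; MAX(e)→f](T)))) → 3
  ((R ∪ π[h,w]((U ⋈[c=h] R))) − π[h,w](ρ[w/y](ρ[h/f](γ[y; MAX(e)→f](T))))) → 10

== RESULT ==
h | w
3 | t
3 | t
5 | s
5 | s
5 | s
5 | t
5 | t
5 | t
7 | t
8 | q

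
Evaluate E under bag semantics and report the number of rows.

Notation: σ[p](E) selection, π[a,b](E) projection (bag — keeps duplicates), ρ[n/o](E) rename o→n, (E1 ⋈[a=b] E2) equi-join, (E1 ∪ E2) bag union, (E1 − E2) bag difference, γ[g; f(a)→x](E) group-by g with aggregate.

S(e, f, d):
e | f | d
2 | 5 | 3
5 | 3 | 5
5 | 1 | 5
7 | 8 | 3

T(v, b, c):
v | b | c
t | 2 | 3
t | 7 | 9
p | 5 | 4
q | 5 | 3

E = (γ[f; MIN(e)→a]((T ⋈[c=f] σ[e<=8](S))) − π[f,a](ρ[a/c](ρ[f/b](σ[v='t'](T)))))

Subexpression sizes:
  T → 4
  S → 4
  σ[e<=8](S) → 4
  (T ⋈[c=f] σ[e<=8](S)) → 2
  γ[f; MIN(e)→a]((T ⋈[c=f] σ[e<=8](S))) → 1
  T → 4
  σ[v='t'](T) → 2
  ρ[f/b](σ[v='t'](T)) → 2
  ρ[a/c](ρ[f/b](σ[v='t'](T))) → 2
  π[f,a](ρ[a/c](ρ[f/b](σ[v='t'](T)))) → 2
  (γ[f; MIN(e)→a]((T ⋈[c=f] σ[e<=8](S))) − π[f,a](ρ[a/c](ρ[f/b](σ[v='t'](T))))) → 1

|E| = 1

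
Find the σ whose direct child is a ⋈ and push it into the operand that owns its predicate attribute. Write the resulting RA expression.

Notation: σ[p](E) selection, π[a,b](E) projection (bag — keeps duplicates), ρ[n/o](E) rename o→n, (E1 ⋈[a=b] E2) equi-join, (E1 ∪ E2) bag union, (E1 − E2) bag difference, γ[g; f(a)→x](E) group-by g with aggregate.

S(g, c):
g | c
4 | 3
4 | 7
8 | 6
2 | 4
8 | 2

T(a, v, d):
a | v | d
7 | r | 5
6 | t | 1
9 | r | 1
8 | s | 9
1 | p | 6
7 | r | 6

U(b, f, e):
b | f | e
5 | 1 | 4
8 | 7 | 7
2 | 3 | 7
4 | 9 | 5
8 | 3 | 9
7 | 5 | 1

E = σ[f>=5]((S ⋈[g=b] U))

σ filters on f, owned by the right side.
E' = (S ⋈[g=b] σ[f>=5](U))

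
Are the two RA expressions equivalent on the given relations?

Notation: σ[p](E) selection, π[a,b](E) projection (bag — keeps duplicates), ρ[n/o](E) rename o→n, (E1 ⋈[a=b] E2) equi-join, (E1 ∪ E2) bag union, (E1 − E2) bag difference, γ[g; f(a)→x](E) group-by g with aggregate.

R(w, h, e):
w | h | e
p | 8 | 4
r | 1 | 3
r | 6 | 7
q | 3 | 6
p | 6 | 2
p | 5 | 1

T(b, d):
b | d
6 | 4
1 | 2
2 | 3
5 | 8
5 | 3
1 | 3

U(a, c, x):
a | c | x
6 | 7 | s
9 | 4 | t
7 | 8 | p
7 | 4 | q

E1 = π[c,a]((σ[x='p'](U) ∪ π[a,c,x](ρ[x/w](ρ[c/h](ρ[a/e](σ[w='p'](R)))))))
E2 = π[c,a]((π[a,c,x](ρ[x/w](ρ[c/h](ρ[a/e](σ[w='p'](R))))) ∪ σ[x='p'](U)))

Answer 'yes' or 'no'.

E1 per-node cardinality:
  U → 4
  σ[x='p'](U) → 1
  R → 6
  σ[w='p'](R) → 3
  ρ[a/e](σ[w='p'](R)) → 3
  ρ[c/h](ρ[a/e](σ[w='p'](R))) → 3
  ρ[x/w](ρ[c/h](ρ[a/e](σ[w='p'](R)))) → 3
  π[a,c,x](ρ[x/w](ρ[c/h](ρ[a/e](σ[w='p'](R))))) → 3
  (σ[x='p'](U) ∪ π[a,c,x](ρ[x/w](ρ[c/h](ρ[a/e](σ[w='p'](R)))))) → 4
  π[c,a]((σ[x='p'](U) ∪ π[a,c,x](ρ[x/w](ρ[c/h](ρ[a/e](σ[w='p'](R))))))) → 4
E2 per-node cardinality:
  R → 6
  σ[w='p'](R) → 3
  ρ[a/e](σ[w='p'](R)) → 3
  ρ[c/h](ρ[a/e](σ[w='p'](R))) → 3
  ρ[x/w](ρ[c/h](ρ[a/e](σ[w='p'](R)))) → 3
  π[a,c,x](ρ[x/w](ρ[c/h](ρ[a/e](σ[w='p'](R))))) → 3
  U → 4
  σ[x='p'](U) → 1
  (π[a,c,x](ρ[x/w](ρ[c/h](ρ[a/e](σ[w='p'](R))))) ∪ σ[x='p'](U)) → 4
  π[c,a]((π[a,c,x](ρ[x/w](ρ[c/h](ρ[a/e](σ[w='p'](R))))) ∪ σ[x='p'](U))) → 4

E1 and E2 produce the same multiset:
c | a
5 | 1
6 | 2
8 | 4
8 | 7

yes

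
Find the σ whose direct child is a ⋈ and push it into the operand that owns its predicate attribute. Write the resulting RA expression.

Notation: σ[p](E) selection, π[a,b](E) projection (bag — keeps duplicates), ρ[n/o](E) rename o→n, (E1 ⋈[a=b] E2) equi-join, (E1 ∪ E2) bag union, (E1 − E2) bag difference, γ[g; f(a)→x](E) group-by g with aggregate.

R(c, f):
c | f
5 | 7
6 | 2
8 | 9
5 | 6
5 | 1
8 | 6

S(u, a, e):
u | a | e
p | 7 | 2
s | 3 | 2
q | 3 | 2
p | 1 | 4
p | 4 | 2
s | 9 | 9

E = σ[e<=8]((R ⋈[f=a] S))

σ filters on e, owned by the right side.
E' = (R ⋈[f=a] σ[e<=8](S))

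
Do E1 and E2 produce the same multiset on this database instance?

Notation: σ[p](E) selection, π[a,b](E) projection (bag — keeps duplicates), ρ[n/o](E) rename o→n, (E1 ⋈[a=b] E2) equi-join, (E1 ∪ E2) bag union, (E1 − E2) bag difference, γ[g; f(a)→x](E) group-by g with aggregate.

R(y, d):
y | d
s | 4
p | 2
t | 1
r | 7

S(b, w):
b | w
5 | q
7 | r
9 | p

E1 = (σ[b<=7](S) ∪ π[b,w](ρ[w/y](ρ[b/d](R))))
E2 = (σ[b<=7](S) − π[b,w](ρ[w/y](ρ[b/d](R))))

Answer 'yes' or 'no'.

E1 per-node cardinality:
  S → 3
  σ[b<=7](S) → 2
  R → 4
  ρ[b/d](R) → 4
  ρ[w/y](ρ[b/d](R)) → 4
  π[b,w](ρ[w/y](ρ[b/d](R))) → 4
  (σ[b<=7](S) ∪ π[b,w](ρ[w/y](ρ[b/d](R)))) → 6
E2 per-node cardinality:
  S → 3
  σ[b<=7](S) → 2
  R → 4
  ρ[b/d](R) → 4
  ρ[w/y](ρ[b/d](R)) → 4
  π[b,w](ρ[w/y](ρ[b/d](R))) → 4
  (σ[b<=7](S) − π[b,w](ρ[w/y](ρ[b/d](R)))) → 1

E1 result:
b | w
1 | t
2 | p
4 | s
5 | q
7 | r
7 | r
E2 result:
b | w
5 | q
Witness: (4, 's') appears 1× in E1 but 0× in E2.

no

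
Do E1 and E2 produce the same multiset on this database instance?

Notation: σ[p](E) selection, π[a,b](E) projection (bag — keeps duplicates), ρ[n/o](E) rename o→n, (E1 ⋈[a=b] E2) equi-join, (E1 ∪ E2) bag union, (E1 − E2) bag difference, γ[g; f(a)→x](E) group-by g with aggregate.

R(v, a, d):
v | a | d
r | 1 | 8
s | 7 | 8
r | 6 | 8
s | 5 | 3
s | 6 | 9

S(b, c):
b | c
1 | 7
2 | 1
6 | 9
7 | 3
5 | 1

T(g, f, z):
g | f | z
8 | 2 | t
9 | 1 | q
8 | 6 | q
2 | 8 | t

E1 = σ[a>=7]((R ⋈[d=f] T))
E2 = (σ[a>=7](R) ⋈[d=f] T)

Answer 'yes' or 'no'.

E1 row counts bottom-up:
  R → 5
  T → 4
  (R ⋈[d=f] T) → 3
  σ[a>=7]((R ⋈[d=f] T)) → 1
E2 row counts bottom-up:
  R → 5
  σ[a>=7](R) → 1
  T → 4
  (σ[a>=7](R) ⋈[d=f] T) → 1

E1 and E2 produce the same multiset:
v | a | d | g | f | z
s | 7 | 8 | 2 | 8 | t

yes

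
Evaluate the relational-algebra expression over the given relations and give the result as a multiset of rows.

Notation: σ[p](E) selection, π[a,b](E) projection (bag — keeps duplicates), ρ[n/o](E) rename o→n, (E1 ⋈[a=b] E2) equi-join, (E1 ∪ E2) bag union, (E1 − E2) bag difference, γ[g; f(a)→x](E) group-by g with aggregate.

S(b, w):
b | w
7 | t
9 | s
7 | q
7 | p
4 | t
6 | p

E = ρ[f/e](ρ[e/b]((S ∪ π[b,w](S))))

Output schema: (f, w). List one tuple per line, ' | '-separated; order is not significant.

Row counts bottom-up:
  S → 6
  S → 6
  π[b,w](S) → 6
  (S ∪ π[b,w](S)) → 12
  ρ[e/b]((S ∪ π[b,w](S))) → 12
  ρ[f/e](ρ[e/b]((S ∪ π[b,w](S)))) → 12

== RESULT ==
f | w
4 | t
4 | t
6 | p
6 | p
7 | p
7 | p
7 | q
7 | q
7 | t
7 | t
9 | s
9 | s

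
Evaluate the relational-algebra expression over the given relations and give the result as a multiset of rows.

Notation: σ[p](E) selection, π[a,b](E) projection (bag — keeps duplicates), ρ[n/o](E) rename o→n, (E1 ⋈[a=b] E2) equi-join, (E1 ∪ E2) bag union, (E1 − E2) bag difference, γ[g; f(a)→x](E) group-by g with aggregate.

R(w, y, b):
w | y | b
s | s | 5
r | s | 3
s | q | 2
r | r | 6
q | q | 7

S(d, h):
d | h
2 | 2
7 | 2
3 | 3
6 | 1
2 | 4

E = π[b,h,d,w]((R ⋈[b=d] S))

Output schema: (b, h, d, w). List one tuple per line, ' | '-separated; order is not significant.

Subexpression sizes:
  R → 5
  S → 5
  (R ⋈[b=d] S) → 5
  π[b,h,d,w]((R ⋈[b=d] S)) → 5

== RESULT ==
b | h | d | w
2 | 2 | 2 | s
2 | 4 | 2 | s
3 | 3 | 3 | r
6 | 1 | 6 | r
7 | 2 | 7 | q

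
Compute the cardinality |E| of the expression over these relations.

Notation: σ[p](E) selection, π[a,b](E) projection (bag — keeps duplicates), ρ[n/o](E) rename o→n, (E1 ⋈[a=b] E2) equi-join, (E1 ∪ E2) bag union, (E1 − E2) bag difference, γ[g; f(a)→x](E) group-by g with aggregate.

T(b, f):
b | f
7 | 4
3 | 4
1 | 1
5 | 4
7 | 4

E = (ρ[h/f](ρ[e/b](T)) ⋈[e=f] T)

Stepwise |·|:
  T → 5
  ρ[e/b](T) → 5
  ρ[h/f](ρ[e/b](T)) → 5
  T → 5
  (ρ[h/f](ρ[e/b](T)) ⋈[e=f] T) → 1

|E| = 1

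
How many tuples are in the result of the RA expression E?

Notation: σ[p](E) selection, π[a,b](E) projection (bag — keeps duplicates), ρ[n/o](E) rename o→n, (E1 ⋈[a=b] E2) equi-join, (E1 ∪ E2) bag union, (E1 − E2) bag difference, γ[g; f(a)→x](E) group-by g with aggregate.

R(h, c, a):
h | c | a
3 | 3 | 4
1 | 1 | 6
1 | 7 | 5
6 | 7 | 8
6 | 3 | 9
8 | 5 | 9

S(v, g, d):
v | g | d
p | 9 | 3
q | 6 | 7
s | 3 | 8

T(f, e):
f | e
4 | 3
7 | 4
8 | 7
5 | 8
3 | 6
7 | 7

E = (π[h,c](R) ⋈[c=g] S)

Stepwise |·|:
  R → 6
  π[h,c](R) → 6
  S → 3
  (π[h,c](R) ⋈[c=g] S) → 2

|E| = 2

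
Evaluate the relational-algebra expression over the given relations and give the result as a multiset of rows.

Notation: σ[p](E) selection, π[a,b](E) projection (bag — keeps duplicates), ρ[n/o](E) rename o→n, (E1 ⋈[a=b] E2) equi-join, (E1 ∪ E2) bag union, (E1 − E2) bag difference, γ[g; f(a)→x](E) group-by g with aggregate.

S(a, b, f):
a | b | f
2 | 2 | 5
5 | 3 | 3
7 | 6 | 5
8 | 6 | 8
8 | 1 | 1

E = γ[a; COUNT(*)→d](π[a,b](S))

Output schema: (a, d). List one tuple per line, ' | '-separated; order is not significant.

Row counts bottom-up:
  S → 5
  π[a,b](S) → 5
  γ[a; COUNT(*)→d](π[a,b](S)) → 4

== RESULT ==
a | d
2 | 1
5 | 1
7 | 1
8 | 2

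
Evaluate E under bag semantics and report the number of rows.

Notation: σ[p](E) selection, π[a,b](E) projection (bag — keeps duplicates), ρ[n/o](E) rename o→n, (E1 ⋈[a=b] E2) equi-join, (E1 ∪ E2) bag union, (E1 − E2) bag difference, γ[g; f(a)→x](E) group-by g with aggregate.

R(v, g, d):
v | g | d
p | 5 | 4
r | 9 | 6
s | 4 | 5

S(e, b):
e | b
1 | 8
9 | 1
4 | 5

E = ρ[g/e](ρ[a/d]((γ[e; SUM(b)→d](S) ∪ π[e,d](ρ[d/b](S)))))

Stepwise |·|:
  S → 3
  γ[e; SUM(b)→d](S) → 3
  S → 3
  ρ[d/b](S) → 3
  π[e,d](ρ[d/b](S)) → 3
  (γ[e; SUM(b)→d](S) ∪ π[e,d](ρ[d/b](S))) → 6
  ρ[a/d]((γ[e; SUM(b)→d](S) ∪ π[e,d](ρ[d/b](S)))) → 6
  ρ[g/e](ρ[a/d]((γ[e; SUM(b)→d](S) ∪ π[e,d](ρ[d/b](S))))) → 6

|E| = 6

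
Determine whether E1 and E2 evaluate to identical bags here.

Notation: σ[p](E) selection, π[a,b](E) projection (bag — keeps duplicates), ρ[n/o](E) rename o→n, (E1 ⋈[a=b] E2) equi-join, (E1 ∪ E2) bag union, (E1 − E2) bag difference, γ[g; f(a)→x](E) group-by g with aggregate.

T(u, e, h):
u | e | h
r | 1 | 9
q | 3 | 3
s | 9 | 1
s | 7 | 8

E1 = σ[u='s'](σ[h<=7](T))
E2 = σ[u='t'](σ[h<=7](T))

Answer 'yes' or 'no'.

E1 stepwise |·|:
  T → 4
  σ[h<=7](T) → 2
  σ[u='s'](σ[h<=7](T)) → 1
E2 stepwise |·|:
  T → 4
  σ[h<=7](T) → 2
  σ[u='t'](σ[h<=7](T)) → 0

E1 result:
u | e | h
s | 9 | 1
E2 result:
u | e | h
(0 rows)
Witness: ('s', 9, 1) appears 1× in E1 but 0× in E2.

no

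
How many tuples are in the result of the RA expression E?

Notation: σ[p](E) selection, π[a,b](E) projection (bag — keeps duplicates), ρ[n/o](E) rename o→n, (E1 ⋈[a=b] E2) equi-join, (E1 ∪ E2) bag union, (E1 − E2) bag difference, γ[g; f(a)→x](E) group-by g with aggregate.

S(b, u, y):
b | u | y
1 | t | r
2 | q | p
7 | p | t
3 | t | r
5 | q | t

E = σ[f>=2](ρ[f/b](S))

Subexpression sizes:
  S → 5
  ρ[f/b](S) → 5
  σ[f>=2](ρ[f/b](S)) → 4

|E| = 4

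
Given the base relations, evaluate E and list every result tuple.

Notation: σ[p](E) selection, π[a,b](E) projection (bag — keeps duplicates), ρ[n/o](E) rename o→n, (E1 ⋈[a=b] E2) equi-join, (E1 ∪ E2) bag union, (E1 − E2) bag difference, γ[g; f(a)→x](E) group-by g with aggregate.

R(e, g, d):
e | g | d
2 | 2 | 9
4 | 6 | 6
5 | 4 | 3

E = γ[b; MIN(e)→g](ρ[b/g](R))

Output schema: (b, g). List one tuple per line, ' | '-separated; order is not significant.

Per-node cardinality:
  R → 3
  ρ[b/g](R) → 3
  γ[b; MIN(e)→g](ρ[b/g](R)) → 3

== RESULT ==
b | g
2 | 2
4 | 5
6 | 4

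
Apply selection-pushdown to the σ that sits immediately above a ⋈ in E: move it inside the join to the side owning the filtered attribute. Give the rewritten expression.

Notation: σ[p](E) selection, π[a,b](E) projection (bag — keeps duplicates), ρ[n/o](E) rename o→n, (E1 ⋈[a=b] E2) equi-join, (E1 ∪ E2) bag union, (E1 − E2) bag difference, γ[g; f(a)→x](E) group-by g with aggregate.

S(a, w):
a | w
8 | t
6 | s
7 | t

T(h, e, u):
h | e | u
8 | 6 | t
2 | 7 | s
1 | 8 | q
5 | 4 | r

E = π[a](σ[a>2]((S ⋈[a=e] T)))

σ filters on a, owned by the left side.
E' = π[a]((σ[a>2](S) ⋈[a=e] T))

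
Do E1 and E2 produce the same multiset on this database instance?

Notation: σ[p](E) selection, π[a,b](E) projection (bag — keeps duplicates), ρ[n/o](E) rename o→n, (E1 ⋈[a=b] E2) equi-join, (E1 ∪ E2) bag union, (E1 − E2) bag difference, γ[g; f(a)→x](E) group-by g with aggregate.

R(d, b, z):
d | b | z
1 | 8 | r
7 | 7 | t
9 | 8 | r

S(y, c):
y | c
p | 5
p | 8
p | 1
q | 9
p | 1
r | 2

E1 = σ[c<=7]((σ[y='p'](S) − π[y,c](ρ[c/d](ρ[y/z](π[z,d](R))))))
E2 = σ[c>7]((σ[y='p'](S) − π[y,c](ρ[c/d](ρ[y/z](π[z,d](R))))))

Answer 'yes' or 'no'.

E1 row counts bottom-up:
  S → 6
  σ[y='p'](S) → 4
  R → 3
  π[z,d](R) → 3
  ρ[y/z](π[z,d](R)) → 3
  ρ[c/d](ρ[y/z](π[z,d](R))) → 3
  π[y,c](ρ[c/d](ρ[y/z](π[z,d](R)))) → 3
  (σ[y='p'](S) − π[y,c](ρ[c/d](ρ[y/z](π[z,d](R))))) → 4
  σ[c<=7]((σ[y='p'](S) − π[y,c](ρ[c/d](ρ[y/z](π[z,d](R)))))) → 3
E2 row counts bottom-up:
  S → 6
  σ[y='p'](S) → 4
  R → 3
  π[z,d](R) → 3
  ρ[y/z](π[z,d](R)) → 3
  ρ[c/d](ρ[y/z](π[z,d](R))) → 3
  π[y,c](ρ[c/d](ρ[y/z](π[z,d](R)))) → 3
  (σ[y='p'](S) − π[y,c](ρ[c/d](ρ[y/z](π[z,d](R))))) → 4
  σ[c>7]((σ[y='p'](S) − π[y,c](ρ[c/d](ρ[y/z](π[z,d](R)))))) → 1

E1 result:
y | c
p | 1
p | 1
p | 5
E2 result:
y | c
p | 8
Witness: ('p', 5) appears 1× in E1 but 0× in E2.

no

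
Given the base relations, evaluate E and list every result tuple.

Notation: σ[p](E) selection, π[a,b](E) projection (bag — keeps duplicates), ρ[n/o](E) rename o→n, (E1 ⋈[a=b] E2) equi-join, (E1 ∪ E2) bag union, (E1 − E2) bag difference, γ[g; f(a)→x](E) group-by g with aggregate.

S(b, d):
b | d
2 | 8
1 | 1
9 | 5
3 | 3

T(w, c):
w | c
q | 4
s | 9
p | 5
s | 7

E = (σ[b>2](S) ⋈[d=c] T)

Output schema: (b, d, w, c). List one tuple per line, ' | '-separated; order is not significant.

Subexpression sizes:
  S → 4
  σ[b>2](S) → 2
  T → 4
  (σ[b>2](S) ⋈[d=c] T) → 1

== RESULT ==
b | d | w | c
9 | 5 | p | 5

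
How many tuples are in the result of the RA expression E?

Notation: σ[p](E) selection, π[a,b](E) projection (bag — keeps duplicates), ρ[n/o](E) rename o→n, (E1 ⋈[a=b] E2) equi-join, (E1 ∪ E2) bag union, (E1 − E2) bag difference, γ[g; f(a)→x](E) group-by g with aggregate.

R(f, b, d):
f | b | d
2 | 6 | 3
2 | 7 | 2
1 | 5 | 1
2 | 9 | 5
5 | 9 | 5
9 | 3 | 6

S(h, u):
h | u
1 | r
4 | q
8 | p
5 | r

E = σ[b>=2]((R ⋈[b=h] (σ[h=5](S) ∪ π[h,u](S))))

Row counts bottom-up:
  R → 6
  S → 4
  σ[h=5](S) → 1
  S → 4
  π[h,u](S) → 4
  (σ[h=5](S) ∪ π[h,u](S)) → 5
  (R ⋈[b=h] (σ[h=5](S) ∪ π[h,u](S))) → 2
  σ[b>=2]((R ⋈[b=h] (σ[h=5](S) ∪ π[h,u](S)))) → 2

|E| = 2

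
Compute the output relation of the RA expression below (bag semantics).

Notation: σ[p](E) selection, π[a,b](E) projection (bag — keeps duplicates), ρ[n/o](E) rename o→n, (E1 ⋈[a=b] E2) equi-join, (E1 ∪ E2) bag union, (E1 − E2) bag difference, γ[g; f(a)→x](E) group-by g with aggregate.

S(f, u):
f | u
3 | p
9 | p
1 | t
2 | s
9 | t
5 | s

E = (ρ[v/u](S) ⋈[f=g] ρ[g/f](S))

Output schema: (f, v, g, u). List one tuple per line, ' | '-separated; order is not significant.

Subexpression sizes:
  S → 6
  ρ[v/u](S) → 6
  S → 6
  ρ[g/f](S) → 6
  (ρ[v/u](S) ⋈[f=g] ρ[g/f](S)) → 8

== RESULT ==
f | v | g | u
1 | t | 1 | t
2 | s | 2 | s
3 | p | 3 | p
5 | s | 5 | s
9 | p | 9 | p
9 | p | 9 | t
9 | t | 9 | p
9 | t | 9 | t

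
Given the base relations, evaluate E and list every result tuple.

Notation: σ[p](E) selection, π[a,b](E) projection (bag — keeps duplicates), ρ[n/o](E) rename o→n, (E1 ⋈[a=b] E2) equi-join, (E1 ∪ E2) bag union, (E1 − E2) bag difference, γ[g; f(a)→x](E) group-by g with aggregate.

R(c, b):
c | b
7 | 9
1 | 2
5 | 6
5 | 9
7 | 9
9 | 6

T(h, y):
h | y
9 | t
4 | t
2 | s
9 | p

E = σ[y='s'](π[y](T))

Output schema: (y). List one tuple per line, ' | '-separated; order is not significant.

Per-node cardinality:
  T → 4
  π[y](T) → 4
  σ[y='s'](π[y](T)) → 1

== RESULT ==
y
s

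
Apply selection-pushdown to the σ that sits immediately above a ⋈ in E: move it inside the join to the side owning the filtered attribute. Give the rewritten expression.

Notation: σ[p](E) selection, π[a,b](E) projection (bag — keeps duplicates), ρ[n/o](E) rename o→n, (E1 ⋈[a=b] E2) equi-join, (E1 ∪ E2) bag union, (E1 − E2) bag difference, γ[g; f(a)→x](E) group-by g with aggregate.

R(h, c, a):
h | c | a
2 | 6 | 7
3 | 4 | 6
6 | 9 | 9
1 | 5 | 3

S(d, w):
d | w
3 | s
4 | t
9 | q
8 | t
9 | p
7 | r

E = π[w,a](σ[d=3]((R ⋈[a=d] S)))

σ filters on d, owned by the right side.
E' = π[w,a]((R ⋈[a=d] σ[d=3](S)))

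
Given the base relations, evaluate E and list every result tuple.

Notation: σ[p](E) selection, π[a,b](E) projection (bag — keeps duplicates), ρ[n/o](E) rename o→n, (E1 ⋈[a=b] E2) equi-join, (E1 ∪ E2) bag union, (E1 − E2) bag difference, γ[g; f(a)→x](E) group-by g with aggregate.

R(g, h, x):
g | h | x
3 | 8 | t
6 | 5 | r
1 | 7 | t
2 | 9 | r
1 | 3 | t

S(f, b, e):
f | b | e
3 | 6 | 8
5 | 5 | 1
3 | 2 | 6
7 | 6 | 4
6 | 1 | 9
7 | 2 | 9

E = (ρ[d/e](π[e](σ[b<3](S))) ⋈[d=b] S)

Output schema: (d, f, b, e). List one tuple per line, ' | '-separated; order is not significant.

Row counts bottom-up:
  S → 6
  σ[b<3](S) → 3
  π[e](σ[b<3](S)) → 3
  ρ[d/e](π[e](σ[b<3](S))) → 3
  S → 6
  (ρ[d/e](π[e](σ[b<3](S))) ⋈[d=b] S) → 2

== RESULT ==
d | f | b | e
6 | 3 | 6 | 8
6 | 7 | 6 | 4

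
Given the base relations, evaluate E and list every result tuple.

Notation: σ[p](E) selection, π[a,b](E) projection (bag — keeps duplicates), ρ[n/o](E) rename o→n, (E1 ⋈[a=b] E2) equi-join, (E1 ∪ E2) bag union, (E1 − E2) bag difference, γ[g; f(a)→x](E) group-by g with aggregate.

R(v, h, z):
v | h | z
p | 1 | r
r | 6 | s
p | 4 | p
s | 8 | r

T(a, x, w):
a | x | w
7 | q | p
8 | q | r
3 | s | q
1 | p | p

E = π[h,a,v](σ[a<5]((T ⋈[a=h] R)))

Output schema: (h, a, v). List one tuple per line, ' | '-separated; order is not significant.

Subexpression sizes:
  T → 4
  R → 4
  (T ⋈[a=h] R) → 2
  σ[a<5]((T ⋈[a=h] R)) → 1
  π[h,a,v](σ[a<5]((T ⋈[a=h] R))) → 1

== RESULT ==
h | a | v
1 | 1 | p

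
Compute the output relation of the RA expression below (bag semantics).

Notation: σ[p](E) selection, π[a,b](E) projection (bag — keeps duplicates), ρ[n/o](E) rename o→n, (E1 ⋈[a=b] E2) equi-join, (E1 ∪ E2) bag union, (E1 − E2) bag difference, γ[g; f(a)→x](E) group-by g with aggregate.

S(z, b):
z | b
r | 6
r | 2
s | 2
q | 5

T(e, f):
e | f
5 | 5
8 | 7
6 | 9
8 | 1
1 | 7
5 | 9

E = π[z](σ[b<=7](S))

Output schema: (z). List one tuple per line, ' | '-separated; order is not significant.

Row counts bottom-up:
  S → 4
  σ[b<=7](S) → 4
  π[z](σ[b<=7](S)) → 4

== RESULT ==
z
q
r
r
s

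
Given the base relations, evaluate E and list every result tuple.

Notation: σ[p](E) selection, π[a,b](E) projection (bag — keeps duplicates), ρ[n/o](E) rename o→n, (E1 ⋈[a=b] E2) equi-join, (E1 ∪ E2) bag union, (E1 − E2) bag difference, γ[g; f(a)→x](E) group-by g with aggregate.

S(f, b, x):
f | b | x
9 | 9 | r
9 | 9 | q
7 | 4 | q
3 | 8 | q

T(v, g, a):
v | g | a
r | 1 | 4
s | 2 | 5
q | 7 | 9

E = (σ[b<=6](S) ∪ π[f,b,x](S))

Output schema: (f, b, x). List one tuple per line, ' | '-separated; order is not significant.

Row counts bottom-up:
  S → 4
  σ[b<=6](S) → 1
  S → 4
  π[f,b,x](S) → 4
  (σ[b<=6](S) ∪ π[f,b,x](S)) → 5

== RESULT ==
f | b | x
3 | 8 | q
7 | 4 | q
7 | 4 | q
9 | 9 | q
9 | 9 | r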